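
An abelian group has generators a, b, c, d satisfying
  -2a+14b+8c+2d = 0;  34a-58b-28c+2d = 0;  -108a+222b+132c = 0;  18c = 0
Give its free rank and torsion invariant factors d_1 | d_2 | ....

Answer: M ≅ ℤ/2 ⊕ ℤ/6 ⊕ ℤ/18 ⊕ ℤ/36

Derivation:
rank_ℚ(R)=4; free=4−4=0
SNF(R) diag = [2, 6, 18, 36] → torsion [2, 6, 18, 36]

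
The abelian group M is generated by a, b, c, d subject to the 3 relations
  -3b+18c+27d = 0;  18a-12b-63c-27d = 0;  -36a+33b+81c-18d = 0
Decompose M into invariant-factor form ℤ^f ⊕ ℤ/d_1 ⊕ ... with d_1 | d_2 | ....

Answer: M ≅ ℤ^1 ⊕ ℤ/3 ⊕ ℤ/9 ⊕ ℤ/18

Derivation:
rank_ℚ(R)=3; free=4−3=1
SNF(R) diag = [3, 9, 18] → torsion [3, 9, 18]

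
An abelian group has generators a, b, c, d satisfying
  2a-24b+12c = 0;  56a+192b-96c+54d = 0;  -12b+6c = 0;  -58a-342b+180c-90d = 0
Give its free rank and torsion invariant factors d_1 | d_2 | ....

Answer: M ≅ ℤ/2 ⊕ ℤ/6 ⊕ ℤ/18 ⊕ ℤ/54

Derivation:
rank_ℚ(R)=4; free=4−4=0
SNF(R) diag = [2, 6, 18, 54] → torsion [2, 6, 18, 54]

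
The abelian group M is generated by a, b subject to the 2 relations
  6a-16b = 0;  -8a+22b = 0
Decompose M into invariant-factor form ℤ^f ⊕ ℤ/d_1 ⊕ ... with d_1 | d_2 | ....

rank_ℚ(R)=2; free=2−2=0
SNF(R) diag = [2, 2] → torsion [2, 2]

Answer: M ≅ ℤ/2 ⊕ ℤ/2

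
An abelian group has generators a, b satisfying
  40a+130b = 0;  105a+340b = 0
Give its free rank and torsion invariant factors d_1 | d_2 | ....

rank_ℚ(R)=2; free=2−2=0
SNF(R) diag = [5, 10] → torsion [5, 10]

Answer: M ≅ ℤ/5 ⊕ ℤ/10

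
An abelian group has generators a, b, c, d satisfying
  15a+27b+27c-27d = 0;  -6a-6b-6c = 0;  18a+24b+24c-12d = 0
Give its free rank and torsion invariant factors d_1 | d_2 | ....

Answer: M ≅ ℤ^1 ⊕ ℤ/3 ⊕ ℤ/6 ⊕ ℤ/6

Derivation:
rank_ℚ(R)=3; free=4−3=1
SNF(R) diag = [3, 6, 6] → torsion [3, 6, 6]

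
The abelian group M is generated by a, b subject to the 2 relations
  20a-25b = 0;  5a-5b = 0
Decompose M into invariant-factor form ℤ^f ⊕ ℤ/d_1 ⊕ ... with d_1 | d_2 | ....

rank_ℚ(R)=2; free=2−2=0
SNF(R) diag = [5, 5] → torsion [5, 5]

Answer: M ≅ ℤ/5 ⊕ ℤ/5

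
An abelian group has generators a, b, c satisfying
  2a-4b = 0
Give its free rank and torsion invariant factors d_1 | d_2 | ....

Answer: M ≅ ℤ^2 ⊕ ℤ/2

Derivation:
rank_ℚ(R)=1; free=3−1=2
SNF(R) diag = [2] → torsion [2]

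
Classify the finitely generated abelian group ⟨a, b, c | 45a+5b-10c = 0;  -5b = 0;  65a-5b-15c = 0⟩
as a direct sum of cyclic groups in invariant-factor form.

rank_ℚ(R)=3; free=3−3=0
SNF(R) diag = [5, 5, 5] → torsion [5, 5, 5]

Answer: M ≅ ℤ/5 ⊕ ℤ/5 ⊕ ℤ/5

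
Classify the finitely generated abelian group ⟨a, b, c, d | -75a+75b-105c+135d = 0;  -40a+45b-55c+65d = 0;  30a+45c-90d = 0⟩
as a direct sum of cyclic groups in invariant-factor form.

rank_ℚ(R)=3; free=4−3=1
SNF(R) diag = [5, 15, 15] → torsion [5, 15, 15]

Answer: M ≅ ℤ^1 ⊕ ℤ/5 ⊕ ℤ/15 ⊕ ℤ/15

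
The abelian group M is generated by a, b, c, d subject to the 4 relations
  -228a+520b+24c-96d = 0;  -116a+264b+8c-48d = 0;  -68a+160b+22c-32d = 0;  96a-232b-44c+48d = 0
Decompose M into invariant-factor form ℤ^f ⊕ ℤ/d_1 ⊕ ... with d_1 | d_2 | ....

Answer: M ≅ ℤ/2 ⊕ ℤ/4 ⊕ ℤ/8 ⊕ ℤ/16

Derivation:
rank_ℚ(R)=4; free=4−4=0
SNF(R) diag = [2, 4, 8, 16] → torsion [2, 4, 8, 16]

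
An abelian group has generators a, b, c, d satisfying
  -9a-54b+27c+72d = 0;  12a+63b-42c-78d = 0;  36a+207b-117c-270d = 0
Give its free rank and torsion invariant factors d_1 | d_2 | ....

Answer: M ≅ ℤ^1 ⊕ ℤ/3 ⊕ ℤ/9 ⊕ ℤ/9

Derivation:
rank_ℚ(R)=3; free=4−3=1
SNF(R) diag = [3, 9, 9] → torsion [3, 9, 9]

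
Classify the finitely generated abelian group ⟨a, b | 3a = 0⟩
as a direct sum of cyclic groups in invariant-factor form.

rank_ℚ(R)=1; free=2−1=1
SNF(R) diag = [3] → torsion [3]

Answer: M ≅ ℤ^1 ⊕ ℤ/3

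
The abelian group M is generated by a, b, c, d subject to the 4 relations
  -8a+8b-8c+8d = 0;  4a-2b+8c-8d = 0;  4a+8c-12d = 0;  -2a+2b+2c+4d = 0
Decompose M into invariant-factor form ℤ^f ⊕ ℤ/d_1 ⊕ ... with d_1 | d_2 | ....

rank_ℚ(R)=4; free=4−4=0
SNF(R) diag = [2, 2, 4, 8] → torsion [2, 2, 4, 8]

Answer: M ≅ ℤ/2 ⊕ ℤ/2 ⊕ ℤ/4 ⊕ ℤ/8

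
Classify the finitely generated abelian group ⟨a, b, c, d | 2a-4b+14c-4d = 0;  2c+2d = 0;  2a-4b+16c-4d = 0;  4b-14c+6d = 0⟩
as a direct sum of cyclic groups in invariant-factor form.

Answer: M ≅ ℤ/2 ⊕ ℤ/2 ⊕ ℤ/2 ⊕ ℤ/4

Derivation:
rank_ℚ(R)=4; free=4−4=0
SNF(R) diag = [2, 2, 2, 4] → torsion [2, 2, 2, 4]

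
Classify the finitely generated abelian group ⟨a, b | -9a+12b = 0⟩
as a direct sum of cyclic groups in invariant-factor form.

rank_ℚ(R)=1; free=2−1=1
SNF(R) diag = [3] → torsion [3]

Answer: M ≅ ℤ^1 ⊕ ℤ/3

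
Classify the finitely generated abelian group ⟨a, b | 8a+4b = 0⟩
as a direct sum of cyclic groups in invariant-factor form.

rank_ℚ(R)=1; free=2−1=1
SNF(R) diag = [4] → torsion [4]

Answer: M ≅ ℤ^1 ⊕ ℤ/4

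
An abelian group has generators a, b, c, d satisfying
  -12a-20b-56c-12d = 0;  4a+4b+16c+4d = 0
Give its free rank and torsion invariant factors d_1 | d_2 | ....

rank_ℚ(R)=2; free=4−2=2
SNF(R) diag = [4, 8] → torsion [4, 8]

Answer: M ≅ ℤ^2 ⊕ ℤ/4 ⊕ ℤ/8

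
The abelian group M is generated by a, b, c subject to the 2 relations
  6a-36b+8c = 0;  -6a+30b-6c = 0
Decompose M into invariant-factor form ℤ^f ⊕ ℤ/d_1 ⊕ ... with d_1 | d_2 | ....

Answer: M ≅ ℤ^1 ⊕ ℤ/2 ⊕ ℤ/6

Derivation:
rank_ℚ(R)=2; free=3−2=1
SNF(R) diag = [2, 6] → torsion [2, 6]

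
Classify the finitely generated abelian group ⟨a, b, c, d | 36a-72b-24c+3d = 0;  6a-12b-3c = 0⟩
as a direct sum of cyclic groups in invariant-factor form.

Answer: M ≅ ℤ^2 ⊕ ℤ/3 ⊕ ℤ/3

Derivation:
rank_ℚ(R)=2; free=4−2=2
SNF(R) diag = [3, 3] → torsion [3, 3]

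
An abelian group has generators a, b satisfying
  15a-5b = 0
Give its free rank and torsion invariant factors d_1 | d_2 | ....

Answer: M ≅ ℤ^1 ⊕ ℤ/5

Derivation:
rank_ℚ(R)=1; free=2−1=1
SNF(R) diag = [5] → torsion [5]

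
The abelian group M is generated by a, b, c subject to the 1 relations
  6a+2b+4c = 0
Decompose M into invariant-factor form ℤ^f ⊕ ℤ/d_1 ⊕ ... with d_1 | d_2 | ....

Answer: M ≅ ℤ^2 ⊕ ℤ/2

Derivation:
rank_ℚ(R)=1; free=3−1=2
SNF(R) diag = [2] → torsion [2]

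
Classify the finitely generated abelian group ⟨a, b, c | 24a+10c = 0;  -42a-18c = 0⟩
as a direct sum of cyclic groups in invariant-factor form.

rank_ℚ(R)=2; free=3−2=1
SNF(R) diag = [2, 6] → torsion [2, 6]

Answer: M ≅ ℤ^1 ⊕ ℤ/2 ⊕ ℤ/6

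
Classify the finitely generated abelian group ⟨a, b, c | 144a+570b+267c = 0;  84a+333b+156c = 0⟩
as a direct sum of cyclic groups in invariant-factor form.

rank_ℚ(R)=2; free=3−2=1
SNF(R) diag = [3, 3] → torsion [3, 3]

Answer: M ≅ ℤ^1 ⊕ ℤ/3 ⊕ ℤ/3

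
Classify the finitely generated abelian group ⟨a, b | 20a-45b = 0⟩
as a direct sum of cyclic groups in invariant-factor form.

Answer: M ≅ ℤ^1 ⊕ ℤ/5

Derivation:
rank_ℚ(R)=1; free=2−1=1
SNF(R) diag = [5] → torsion [5]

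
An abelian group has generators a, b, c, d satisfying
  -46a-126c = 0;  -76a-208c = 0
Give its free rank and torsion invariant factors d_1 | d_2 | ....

Answer: M ≅ ℤ^2 ⊕ ℤ/2 ⊕ ℤ/4

Derivation:
rank_ℚ(R)=2; free=4−2=2
SNF(R) diag = [2, 4] → torsion [2, 4]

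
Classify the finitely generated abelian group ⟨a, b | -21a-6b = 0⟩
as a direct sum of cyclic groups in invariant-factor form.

Answer: M ≅ ℤ^1 ⊕ ℤ/3

Derivation:
rank_ℚ(R)=1; free=2−1=1
SNF(R) diag = [3] → torsion [3]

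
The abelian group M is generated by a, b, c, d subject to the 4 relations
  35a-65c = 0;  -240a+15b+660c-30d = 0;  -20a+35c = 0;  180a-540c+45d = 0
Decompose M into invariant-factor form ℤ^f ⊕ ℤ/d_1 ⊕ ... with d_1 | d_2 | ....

Answer: M ≅ ℤ/5 ⊕ ℤ/15 ⊕ ℤ/15 ⊕ ℤ/45

Derivation:
rank_ℚ(R)=4; free=4−4=0
SNF(R) diag = [5, 15, 15, 45] → torsion [5, 15, 15, 45]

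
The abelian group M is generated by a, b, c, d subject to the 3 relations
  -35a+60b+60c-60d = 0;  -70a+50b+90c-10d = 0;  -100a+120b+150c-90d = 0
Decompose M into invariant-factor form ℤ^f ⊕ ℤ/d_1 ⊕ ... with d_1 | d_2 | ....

Answer: M ≅ ℤ^1 ⊕ ℤ/5 ⊕ ℤ/10 ⊕ ℤ/30

Derivation:
rank_ℚ(R)=3; free=4−3=1
SNF(R) diag = [5, 10, 30] → torsion [5, 10, 30]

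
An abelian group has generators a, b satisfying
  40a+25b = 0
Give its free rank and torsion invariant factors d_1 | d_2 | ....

rank_ℚ(R)=1; free=2−1=1
SNF(R) diag = [5] → torsion [5]

Answer: M ≅ ℤ^1 ⊕ ℤ/5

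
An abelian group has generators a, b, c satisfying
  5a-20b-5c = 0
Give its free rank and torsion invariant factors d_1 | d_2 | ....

Answer: M ≅ ℤ^2 ⊕ ℤ/5

Derivation:
rank_ℚ(R)=1; free=3−1=2
SNF(R) diag = [5] → torsion [5]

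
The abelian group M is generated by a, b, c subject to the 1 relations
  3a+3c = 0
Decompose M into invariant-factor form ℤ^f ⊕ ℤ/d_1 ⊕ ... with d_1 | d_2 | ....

rank_ℚ(R)=1; free=3−1=2
SNF(R) diag = [3] → torsion [3]

Answer: M ≅ ℤ^2 ⊕ ℤ/3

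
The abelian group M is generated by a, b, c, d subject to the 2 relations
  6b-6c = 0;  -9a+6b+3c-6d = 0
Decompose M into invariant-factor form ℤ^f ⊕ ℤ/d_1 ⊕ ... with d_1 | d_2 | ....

Answer: M ≅ ℤ^2 ⊕ ℤ/3 ⊕ ℤ/6

Derivation:
rank_ℚ(R)=2; free=4−2=2
SNF(R) diag = [3, 6] → torsion [3, 6]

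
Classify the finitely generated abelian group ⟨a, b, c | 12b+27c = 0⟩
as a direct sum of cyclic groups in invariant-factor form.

rank_ℚ(R)=1; free=3−1=2
SNF(R) diag = [3] → torsion [3]

Answer: M ≅ ℤ^2 ⊕ ℤ/3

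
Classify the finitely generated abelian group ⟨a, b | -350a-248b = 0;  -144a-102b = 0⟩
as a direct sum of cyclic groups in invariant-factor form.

rank_ℚ(R)=2; free=2−2=0
SNF(R) diag = [2, 6] → torsion [2, 6]

Answer: M ≅ ℤ/2 ⊕ ℤ/6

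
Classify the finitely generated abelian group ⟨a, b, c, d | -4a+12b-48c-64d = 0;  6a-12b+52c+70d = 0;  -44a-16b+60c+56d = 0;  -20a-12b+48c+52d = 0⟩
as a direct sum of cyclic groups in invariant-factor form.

rank_ℚ(R)=4; free=4−4=0
SNF(R) diag = [2, 4, 4, 12] → torsion [2, 4, 4, 12]

Answer: M ≅ ℤ/2 ⊕ ℤ/4 ⊕ ℤ/4 ⊕ ℤ/12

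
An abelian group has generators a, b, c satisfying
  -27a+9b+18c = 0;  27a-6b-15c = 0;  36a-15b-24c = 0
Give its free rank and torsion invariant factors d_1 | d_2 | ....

rank_ℚ(R)=3; free=3−3=0
SNF(R) diag = [3, 9, 9] → torsion [3, 9, 9]

Answer: M ≅ ℤ/3 ⊕ ℤ/9 ⊕ ℤ/9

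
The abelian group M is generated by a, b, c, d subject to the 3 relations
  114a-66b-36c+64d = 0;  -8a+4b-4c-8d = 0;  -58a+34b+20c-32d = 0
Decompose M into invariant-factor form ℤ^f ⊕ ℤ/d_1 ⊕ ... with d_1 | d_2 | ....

Answer: M ≅ ℤ^1 ⊕ ℤ/2 ⊕ ℤ/4 ⊕ ℤ/8

Derivation:
rank_ℚ(R)=3; free=4−3=1
SNF(R) diag = [2, 4, 8] → torsion [2, 4, 8]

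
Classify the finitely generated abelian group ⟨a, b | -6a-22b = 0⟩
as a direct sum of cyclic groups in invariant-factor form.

rank_ℚ(R)=1; free=2−1=1
SNF(R) diag = [2] → torsion [2]

Answer: M ≅ ℤ^1 ⊕ ℤ/2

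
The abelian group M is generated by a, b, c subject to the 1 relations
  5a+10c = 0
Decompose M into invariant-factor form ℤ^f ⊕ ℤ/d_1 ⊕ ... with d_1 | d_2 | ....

rank_ℚ(R)=1; free=3−1=2
SNF(R) diag = [5] → torsion [5]

Answer: M ≅ ℤ^2 ⊕ ℤ/5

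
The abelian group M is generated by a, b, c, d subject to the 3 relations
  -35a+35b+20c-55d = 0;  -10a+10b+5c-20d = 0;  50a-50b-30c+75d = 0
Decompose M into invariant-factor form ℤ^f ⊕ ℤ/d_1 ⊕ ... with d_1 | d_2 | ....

rank_ℚ(R)=3; free=4−3=1
SNF(R) diag = [5, 5, 5] → torsion [5, 5, 5]

Answer: M ≅ ℤ^1 ⊕ ℤ/5 ⊕ ℤ/5 ⊕ ℤ/5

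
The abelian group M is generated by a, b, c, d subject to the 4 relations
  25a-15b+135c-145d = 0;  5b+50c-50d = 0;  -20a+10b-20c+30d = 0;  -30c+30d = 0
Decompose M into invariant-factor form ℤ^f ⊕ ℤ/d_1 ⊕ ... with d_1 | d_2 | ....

Answer: M ≅ ℤ/5 ⊕ ℤ/5 ⊕ ℤ/10 ⊕ ℤ/30

Derivation:
rank_ℚ(R)=4; free=4−4=0
SNF(R) diag = [5, 5, 10, 30] → torsion [5, 5, 10, 30]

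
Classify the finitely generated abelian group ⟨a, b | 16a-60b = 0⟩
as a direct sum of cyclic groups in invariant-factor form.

rank_ℚ(R)=1; free=2−1=1
SNF(R) diag = [4] → torsion [4]

Answer: M ≅ ℤ^1 ⊕ ℤ/4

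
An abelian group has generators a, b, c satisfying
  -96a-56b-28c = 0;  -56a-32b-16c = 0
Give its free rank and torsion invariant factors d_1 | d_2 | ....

rank_ℚ(R)=2; free=3−2=1
SNF(R) diag = [4, 8] → torsion [4, 8]

Answer: M ≅ ℤ^1 ⊕ ℤ/4 ⊕ ℤ/8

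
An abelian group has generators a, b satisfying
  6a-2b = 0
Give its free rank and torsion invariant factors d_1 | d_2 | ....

Answer: M ≅ ℤ^1 ⊕ ℤ/2

Derivation:
rank_ℚ(R)=1; free=2−1=1
SNF(R) diag = [2] → torsion [2]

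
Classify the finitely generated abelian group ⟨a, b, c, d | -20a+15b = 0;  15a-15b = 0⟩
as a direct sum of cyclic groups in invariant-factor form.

Answer: M ≅ ℤ^2 ⊕ ℤ/5 ⊕ ℤ/15

Derivation:
rank_ℚ(R)=2; free=4−2=2
SNF(R) diag = [5, 15] → torsion [5, 15]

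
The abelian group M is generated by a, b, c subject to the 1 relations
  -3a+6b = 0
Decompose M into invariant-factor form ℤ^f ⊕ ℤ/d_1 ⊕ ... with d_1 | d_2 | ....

rank_ℚ(R)=1; free=3−1=2
SNF(R) diag = [3] → torsion [3]

Answer: M ≅ ℤ^2 ⊕ ℤ/3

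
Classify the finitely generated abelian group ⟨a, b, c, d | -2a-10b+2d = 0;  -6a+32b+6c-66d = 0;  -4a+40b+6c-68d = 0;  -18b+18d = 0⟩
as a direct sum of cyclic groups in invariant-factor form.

rank_ℚ(R)=4; free=4−4=0
SNF(R) diag = [2, 2, 6, 18] → torsion [2, 2, 6, 18]

Answer: M ≅ ℤ/2 ⊕ ℤ/2 ⊕ ℤ/6 ⊕ ℤ/18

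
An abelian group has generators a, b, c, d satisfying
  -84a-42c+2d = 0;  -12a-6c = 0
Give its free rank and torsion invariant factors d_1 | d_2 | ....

Answer: M ≅ ℤ^2 ⊕ ℤ/2 ⊕ ℤ/6

Derivation:
rank_ℚ(R)=2; free=4−2=2
SNF(R) diag = [2, 6] → torsion [2, 6]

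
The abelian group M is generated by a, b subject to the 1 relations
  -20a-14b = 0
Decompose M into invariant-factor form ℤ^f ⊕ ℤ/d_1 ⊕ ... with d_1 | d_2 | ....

rank_ℚ(R)=1; free=2−1=1
SNF(R) diag = [2] → torsion [2]

Answer: M ≅ ℤ^1 ⊕ ℤ/2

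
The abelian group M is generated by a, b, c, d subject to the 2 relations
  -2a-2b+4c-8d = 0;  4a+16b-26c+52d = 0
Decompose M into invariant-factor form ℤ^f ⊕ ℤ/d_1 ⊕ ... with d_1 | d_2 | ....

rank_ℚ(R)=2; free=4−2=2
SNF(R) diag = [2, 6] → torsion [2, 6]

Answer: M ≅ ℤ^2 ⊕ ℤ/2 ⊕ ℤ/6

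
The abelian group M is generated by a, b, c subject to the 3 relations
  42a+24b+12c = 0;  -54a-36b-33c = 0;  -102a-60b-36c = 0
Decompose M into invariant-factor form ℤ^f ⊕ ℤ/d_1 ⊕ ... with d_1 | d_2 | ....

rank_ℚ(R)=3; free=3−3=0
SNF(R) diag = [3, 6, 12] → torsion [3, 6, 12]

Answer: M ≅ ℤ/3 ⊕ ℤ/6 ⊕ ℤ/12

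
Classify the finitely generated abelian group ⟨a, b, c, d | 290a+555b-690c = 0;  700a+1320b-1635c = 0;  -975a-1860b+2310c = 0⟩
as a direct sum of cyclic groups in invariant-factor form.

rank_ℚ(R)=3; free=4−3=1
SNF(R) diag = [5, 15, 45] → torsion [5, 15, 45]

Answer: M ≅ ℤ^1 ⊕ ℤ/5 ⊕ ℤ/15 ⊕ ℤ/45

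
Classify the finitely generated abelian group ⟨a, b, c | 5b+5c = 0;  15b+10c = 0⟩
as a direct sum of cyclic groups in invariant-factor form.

Answer: M ≅ ℤ^1 ⊕ ℤ/5 ⊕ ℤ/5

Derivation:
rank_ℚ(R)=2; free=3−2=1
SNF(R) diag = [5, 5] → torsion [5, 5]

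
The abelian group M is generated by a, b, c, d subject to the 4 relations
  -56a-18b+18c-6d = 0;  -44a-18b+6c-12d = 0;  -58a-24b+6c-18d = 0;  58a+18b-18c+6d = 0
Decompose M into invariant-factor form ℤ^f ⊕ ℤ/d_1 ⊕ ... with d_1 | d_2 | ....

Answer: M ≅ ℤ/2 ⊕ ℤ/6 ⊕ ℤ/6 ⊕ ℤ/6

Derivation:
rank_ℚ(R)=4; free=4−4=0
SNF(R) diag = [2, 6, 6, 6] → torsion [2, 6, 6, 6]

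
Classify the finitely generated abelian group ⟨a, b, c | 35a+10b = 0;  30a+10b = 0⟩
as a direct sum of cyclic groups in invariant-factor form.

Answer: M ≅ ℤ^1 ⊕ ℤ/5 ⊕ ℤ/10

Derivation:
rank_ℚ(R)=2; free=3−2=1
SNF(R) diag = [5, 10] → torsion [5, 10]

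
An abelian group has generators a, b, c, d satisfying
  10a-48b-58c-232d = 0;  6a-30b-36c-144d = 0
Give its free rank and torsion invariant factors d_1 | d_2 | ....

Answer: M ≅ ℤ^2 ⊕ ℤ/2 ⊕ ℤ/6

Derivation:
rank_ℚ(R)=2; free=4−2=2
SNF(R) diag = [2, 6] → torsion [2, 6]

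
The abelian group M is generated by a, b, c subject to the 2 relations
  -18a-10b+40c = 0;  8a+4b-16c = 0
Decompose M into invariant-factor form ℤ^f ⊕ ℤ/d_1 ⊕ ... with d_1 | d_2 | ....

Answer: M ≅ ℤ^1 ⊕ ℤ/2 ⊕ ℤ/4

Derivation:
rank_ℚ(R)=2; free=3−2=1
SNF(R) diag = [2, 4] → torsion [2, 4]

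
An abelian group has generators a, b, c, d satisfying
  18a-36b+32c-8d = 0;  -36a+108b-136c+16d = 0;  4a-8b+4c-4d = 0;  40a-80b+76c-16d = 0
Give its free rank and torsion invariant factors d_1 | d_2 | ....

Answer: M ≅ ℤ/2 ⊕ ℤ/4 ⊕ ℤ/12 ⊕ ℤ/36

Derivation:
rank_ℚ(R)=4; free=4−4=0
SNF(R) diag = [2, 4, 12, 36] → torsion [2, 4, 12, 36]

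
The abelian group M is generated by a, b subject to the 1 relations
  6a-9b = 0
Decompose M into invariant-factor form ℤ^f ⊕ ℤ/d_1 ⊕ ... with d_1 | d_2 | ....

Answer: M ≅ ℤ^1 ⊕ ℤ/3

Derivation:
rank_ℚ(R)=1; free=2−1=1
SNF(R) diag = [3] → torsion [3]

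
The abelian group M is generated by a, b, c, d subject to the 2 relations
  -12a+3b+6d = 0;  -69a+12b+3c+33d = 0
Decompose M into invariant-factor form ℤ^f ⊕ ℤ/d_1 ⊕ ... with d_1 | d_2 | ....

rank_ℚ(R)=2; free=4−2=2
SNF(R) diag = [3, 3] → torsion [3, 3]

Answer: M ≅ ℤ^2 ⊕ ℤ/3 ⊕ ℤ/3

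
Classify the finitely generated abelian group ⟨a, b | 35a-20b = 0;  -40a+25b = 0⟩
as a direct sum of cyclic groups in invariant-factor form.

rank_ℚ(R)=2; free=2−2=0
SNF(R) diag = [5, 15] → torsion [5, 15]

Answer: M ≅ ℤ/5 ⊕ ℤ/15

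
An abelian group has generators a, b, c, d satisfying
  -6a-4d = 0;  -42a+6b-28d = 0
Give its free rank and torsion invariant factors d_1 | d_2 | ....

Answer: M ≅ ℤ^2 ⊕ ℤ/2 ⊕ ℤ/6

Derivation:
rank_ℚ(R)=2; free=4−2=2
SNF(R) diag = [2, 6] → torsion [2, 6]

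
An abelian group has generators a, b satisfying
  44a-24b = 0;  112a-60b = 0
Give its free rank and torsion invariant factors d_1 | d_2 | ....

rank_ℚ(R)=2; free=2−2=0
SNF(R) diag = [4, 12] → torsion [4, 12]

Answer: M ≅ ℤ/4 ⊕ ℤ/12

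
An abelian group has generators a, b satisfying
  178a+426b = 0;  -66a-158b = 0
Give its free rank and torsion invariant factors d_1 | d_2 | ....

Answer: M ≅ ℤ/2 ⊕ ℤ/4

Derivation:
rank_ℚ(R)=2; free=2−2=0
SNF(R) diag = [2, 4] → torsion [2, 4]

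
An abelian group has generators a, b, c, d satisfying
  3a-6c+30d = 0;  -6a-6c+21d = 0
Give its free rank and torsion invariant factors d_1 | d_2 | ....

Answer: M ≅ ℤ^2 ⊕ ℤ/3 ⊕ ℤ/9

Derivation:
rank_ℚ(R)=2; free=4−2=2
SNF(R) diag = [3, 9] → torsion [3, 9]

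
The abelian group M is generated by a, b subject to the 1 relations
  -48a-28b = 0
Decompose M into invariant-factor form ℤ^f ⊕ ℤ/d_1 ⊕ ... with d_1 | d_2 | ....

Answer: M ≅ ℤ^1 ⊕ ℤ/4

Derivation:
rank_ℚ(R)=1; free=2−1=1
SNF(R) diag = [4] → torsion [4]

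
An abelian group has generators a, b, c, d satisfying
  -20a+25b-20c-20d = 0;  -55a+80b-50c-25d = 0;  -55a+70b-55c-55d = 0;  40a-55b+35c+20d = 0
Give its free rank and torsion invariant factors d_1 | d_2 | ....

rank_ℚ(R)=4; free=4−4=0
SNF(R) diag = [5, 5, 5, 10] → torsion [5, 5, 5, 10]

Answer: M ≅ ℤ/5 ⊕ ℤ/5 ⊕ ℤ/5 ⊕ ℤ/10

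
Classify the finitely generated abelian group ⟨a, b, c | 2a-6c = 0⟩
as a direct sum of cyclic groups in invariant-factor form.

rank_ℚ(R)=1; free=3−1=2
SNF(R) diag = [2] → torsion [2]

Answer: M ≅ ℤ^2 ⊕ ℤ/2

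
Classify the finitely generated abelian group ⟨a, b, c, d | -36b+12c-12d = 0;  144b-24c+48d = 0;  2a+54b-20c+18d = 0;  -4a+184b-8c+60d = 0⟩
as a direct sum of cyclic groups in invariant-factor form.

Answer: M ≅ ℤ/2 ⊕ ℤ/4 ⊕ ℤ/12 ⊕ ℤ/24

Derivation:
rank_ℚ(R)=4; free=4−4=0
SNF(R) diag = [2, 4, 12, 24] → torsion [2, 4, 12, 24]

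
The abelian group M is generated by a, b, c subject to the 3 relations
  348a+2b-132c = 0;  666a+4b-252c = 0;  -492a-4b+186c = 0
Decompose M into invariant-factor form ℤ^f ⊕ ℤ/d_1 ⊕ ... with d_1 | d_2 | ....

rank_ℚ(R)=3; free=3−3=0
SNF(R) diag = [2, 6, 18] → torsion [2, 6, 18]

Answer: M ≅ ℤ/2 ⊕ ℤ/6 ⊕ ℤ/18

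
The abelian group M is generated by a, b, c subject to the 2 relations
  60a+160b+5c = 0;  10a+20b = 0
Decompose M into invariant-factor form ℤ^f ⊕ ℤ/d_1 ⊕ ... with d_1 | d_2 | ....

Answer: M ≅ ℤ^1 ⊕ ℤ/5 ⊕ ℤ/10

Derivation:
rank_ℚ(R)=2; free=3−2=1
SNF(R) diag = [5, 10] → torsion [5, 10]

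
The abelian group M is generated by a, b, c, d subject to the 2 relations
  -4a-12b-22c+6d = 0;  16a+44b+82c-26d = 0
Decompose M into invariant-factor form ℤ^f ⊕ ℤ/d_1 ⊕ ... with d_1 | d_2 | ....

rank_ℚ(R)=2; free=4−2=2
SNF(R) diag = [2, 4] → torsion [2, 4]

Answer: M ≅ ℤ^2 ⊕ ℤ/2 ⊕ ℤ/4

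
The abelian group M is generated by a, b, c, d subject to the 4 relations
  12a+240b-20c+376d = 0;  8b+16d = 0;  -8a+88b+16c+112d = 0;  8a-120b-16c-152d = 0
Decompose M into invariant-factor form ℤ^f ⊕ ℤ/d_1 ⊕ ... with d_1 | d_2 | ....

rank_ℚ(R)=4; free=4−4=0
SNF(R) diag = [4, 8, 8, 24] → torsion [4, 8, 8, 24]

Answer: M ≅ ℤ/4 ⊕ ℤ/8 ⊕ ℤ/8 ⊕ ℤ/24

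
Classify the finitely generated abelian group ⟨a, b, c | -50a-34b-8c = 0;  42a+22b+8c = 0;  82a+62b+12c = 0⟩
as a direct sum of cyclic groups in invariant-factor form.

rank_ℚ(R)=3; free=3−3=0
SNF(R) diag = [2, 4, 4] → torsion [2, 4, 4]

Answer: M ≅ ℤ/2 ⊕ ℤ/4 ⊕ ℤ/4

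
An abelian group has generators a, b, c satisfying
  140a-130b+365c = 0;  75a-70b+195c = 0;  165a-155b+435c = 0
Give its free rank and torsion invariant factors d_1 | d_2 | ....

rank_ℚ(R)=3; free=3−3=0
SNF(R) diag = [5, 5, 15] → torsion [5, 5, 15]

Answer: M ≅ ℤ/5 ⊕ ℤ/5 ⊕ ℤ/15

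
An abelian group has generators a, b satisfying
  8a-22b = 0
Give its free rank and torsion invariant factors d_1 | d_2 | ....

rank_ℚ(R)=1; free=2−1=1
SNF(R) diag = [2] → torsion [2]

Answer: M ≅ ℤ^1 ⊕ ℤ/2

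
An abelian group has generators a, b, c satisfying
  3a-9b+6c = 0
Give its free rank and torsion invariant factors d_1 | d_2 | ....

rank_ℚ(R)=1; free=3−1=2
SNF(R) diag = [3] → torsion [3]

Answer: M ≅ ℤ^2 ⊕ ℤ/3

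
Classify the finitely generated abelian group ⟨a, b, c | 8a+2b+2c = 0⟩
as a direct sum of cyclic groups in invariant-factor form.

Answer: M ≅ ℤ^2 ⊕ ℤ/2

Derivation:
rank_ℚ(R)=1; free=3−1=2
SNF(R) diag = [2] → torsion [2]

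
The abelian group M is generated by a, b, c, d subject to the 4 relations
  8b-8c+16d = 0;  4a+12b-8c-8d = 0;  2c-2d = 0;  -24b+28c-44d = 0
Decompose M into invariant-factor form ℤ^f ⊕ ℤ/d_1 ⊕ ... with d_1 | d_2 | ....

rank_ℚ(R)=4; free=4−4=0
SNF(R) diag = [2, 4, 8, 8] → torsion [2, 4, 8, 8]

Answer: M ≅ ℤ/2 ⊕ ℤ/4 ⊕ ℤ/8 ⊕ ℤ/8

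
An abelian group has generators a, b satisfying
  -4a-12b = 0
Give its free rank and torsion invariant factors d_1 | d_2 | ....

Answer: M ≅ ℤ^1 ⊕ ℤ/4

Derivation:
rank_ℚ(R)=1; free=2−1=1
SNF(R) diag = [4] → torsion [4]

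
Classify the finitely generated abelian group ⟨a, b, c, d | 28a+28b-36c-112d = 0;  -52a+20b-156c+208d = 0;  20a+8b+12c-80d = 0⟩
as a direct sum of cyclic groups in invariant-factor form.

rank_ℚ(R)=3; free=4−3=1
SNF(R) diag = [4, 12, 24] → torsion [4, 12, 24]

Answer: M ≅ ℤ^1 ⊕ ℤ/4 ⊕ ℤ/12 ⊕ ℤ/24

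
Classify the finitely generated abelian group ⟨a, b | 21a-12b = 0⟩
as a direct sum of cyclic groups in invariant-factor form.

Answer: M ≅ ℤ^1 ⊕ ℤ/3

Derivation:
rank_ℚ(R)=1; free=2−1=1
SNF(R) diag = [3] → torsion [3]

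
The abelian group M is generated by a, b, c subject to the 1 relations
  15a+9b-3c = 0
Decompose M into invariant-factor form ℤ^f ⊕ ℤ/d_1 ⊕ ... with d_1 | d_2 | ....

Answer: M ≅ ℤ^2 ⊕ ℤ/3

Derivation:
rank_ℚ(R)=1; free=3−1=2
SNF(R) diag = [3] → torsion [3]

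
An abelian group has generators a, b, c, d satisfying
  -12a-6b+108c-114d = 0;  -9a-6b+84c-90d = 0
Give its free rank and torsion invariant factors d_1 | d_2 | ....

rank_ℚ(R)=2; free=4−2=2
SNF(R) diag = [3, 6] → torsion [3, 6]

Answer: M ≅ ℤ^2 ⊕ ℤ/3 ⊕ ℤ/6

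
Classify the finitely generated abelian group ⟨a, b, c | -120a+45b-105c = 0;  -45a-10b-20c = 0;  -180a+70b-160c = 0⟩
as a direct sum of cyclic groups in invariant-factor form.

rank_ℚ(R)=3; free=3−3=0
SNF(R) diag = [5, 15, 30] → torsion [5, 15, 30]

Answer: M ≅ ℤ/5 ⊕ ℤ/15 ⊕ ℤ/30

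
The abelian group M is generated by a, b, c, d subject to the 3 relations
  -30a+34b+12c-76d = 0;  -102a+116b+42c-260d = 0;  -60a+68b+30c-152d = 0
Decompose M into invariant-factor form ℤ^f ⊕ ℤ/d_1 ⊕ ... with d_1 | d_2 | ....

Answer: M ≅ ℤ^1 ⊕ ℤ/2 ⊕ ℤ/6 ⊕ ℤ/6

Derivation:
rank_ℚ(R)=3; free=4−3=1
SNF(R) diag = [2, 6, 6] → torsion [2, 6, 6]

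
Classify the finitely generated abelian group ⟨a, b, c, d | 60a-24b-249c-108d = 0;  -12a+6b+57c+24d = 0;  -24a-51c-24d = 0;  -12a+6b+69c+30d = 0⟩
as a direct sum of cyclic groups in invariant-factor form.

Answer: M ≅ ℤ/3 ⊕ ℤ/6 ⊕ ℤ/6 ⊕ ℤ/12

Derivation:
rank_ℚ(R)=4; free=4−4=0
SNF(R) diag = [3, 6, 6, 12] → torsion [3, 6, 6, 12]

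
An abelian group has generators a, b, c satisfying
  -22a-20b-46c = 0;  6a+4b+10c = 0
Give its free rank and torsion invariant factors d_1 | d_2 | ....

rank_ℚ(R)=2; free=3−2=1
SNF(R) diag = [2, 4] → torsion [2, 4]

Answer: M ≅ ℤ^1 ⊕ ℤ/2 ⊕ ℤ/4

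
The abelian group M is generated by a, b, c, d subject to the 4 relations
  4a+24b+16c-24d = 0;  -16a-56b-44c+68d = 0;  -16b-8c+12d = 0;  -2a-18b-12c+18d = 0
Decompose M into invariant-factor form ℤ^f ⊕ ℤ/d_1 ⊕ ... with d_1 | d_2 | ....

rank_ℚ(R)=4; free=4−4=0
SNF(R) diag = [2, 4, 4, 4] → torsion [2, 4, 4, 4]

Answer: M ≅ ℤ/2 ⊕ ℤ/4 ⊕ ℤ/4 ⊕ ℤ/4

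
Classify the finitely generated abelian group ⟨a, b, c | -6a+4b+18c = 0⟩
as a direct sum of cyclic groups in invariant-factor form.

rank_ℚ(R)=1; free=3−1=2
SNF(R) diag = [2] → torsion [2]

Answer: M ≅ ℤ^2 ⊕ ℤ/2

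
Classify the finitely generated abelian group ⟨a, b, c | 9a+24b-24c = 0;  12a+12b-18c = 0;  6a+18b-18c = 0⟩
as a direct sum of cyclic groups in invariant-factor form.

rank_ℚ(R)=3; free=3−3=0
SNF(R) diag = [3, 6, 6] → torsion [3, 6, 6]

Answer: M ≅ ℤ/3 ⊕ ℤ/6 ⊕ ℤ/6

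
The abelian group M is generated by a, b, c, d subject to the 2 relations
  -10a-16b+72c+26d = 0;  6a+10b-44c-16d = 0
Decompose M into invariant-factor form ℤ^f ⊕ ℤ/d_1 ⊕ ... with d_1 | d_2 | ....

rank_ℚ(R)=2; free=4−2=2
SNF(R) diag = [2, 2] → torsion [2, 2]

Answer: M ≅ ℤ^2 ⊕ ℤ/2 ⊕ ℤ/2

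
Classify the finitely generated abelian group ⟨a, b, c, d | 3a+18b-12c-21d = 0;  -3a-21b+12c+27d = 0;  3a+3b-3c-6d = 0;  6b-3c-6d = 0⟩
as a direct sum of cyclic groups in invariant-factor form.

rank_ℚ(R)=4; free=4−4=0
SNF(R) diag = [3, 3, 3, 3] → torsion [3, 3, 3, 3]

Answer: M ≅ ℤ/3 ⊕ ℤ/3 ⊕ ℤ/3 ⊕ ℤ/3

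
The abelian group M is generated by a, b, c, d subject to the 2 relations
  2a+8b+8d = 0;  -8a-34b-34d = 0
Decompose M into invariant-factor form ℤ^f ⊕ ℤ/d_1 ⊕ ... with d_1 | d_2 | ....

Answer: M ≅ ℤ^2 ⊕ ℤ/2 ⊕ ℤ/2

Derivation:
rank_ℚ(R)=2; free=4−2=2
SNF(R) diag = [2, 2] → torsion [2, 2]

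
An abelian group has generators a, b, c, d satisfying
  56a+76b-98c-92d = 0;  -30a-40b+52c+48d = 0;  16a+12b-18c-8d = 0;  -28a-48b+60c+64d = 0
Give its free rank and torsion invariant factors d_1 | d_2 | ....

Answer: M ≅ ℤ/2 ⊕ ℤ/2 ⊕ ℤ/4 ⊕ ℤ/8

Derivation:
rank_ℚ(R)=4; free=4−4=0
SNF(R) diag = [2, 2, 4, 8] → torsion [2, 2, 4, 8]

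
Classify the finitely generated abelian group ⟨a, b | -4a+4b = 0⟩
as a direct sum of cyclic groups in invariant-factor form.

rank_ℚ(R)=1; free=2−1=1
SNF(R) diag = [4] → torsion [4]

Answer: M ≅ ℤ^1 ⊕ ℤ/4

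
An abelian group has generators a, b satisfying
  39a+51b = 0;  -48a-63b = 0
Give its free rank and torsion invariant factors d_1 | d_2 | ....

rank_ℚ(R)=2; free=2−2=0
SNF(R) diag = [3, 3] → torsion [3, 3]

Answer: M ≅ ℤ/3 ⊕ ℤ/3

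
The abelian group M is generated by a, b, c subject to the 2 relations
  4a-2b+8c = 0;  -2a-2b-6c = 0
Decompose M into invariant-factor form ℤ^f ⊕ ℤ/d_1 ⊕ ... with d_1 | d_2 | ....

Answer: M ≅ ℤ^1 ⊕ ℤ/2 ⊕ ℤ/2

Derivation:
rank_ℚ(R)=2; free=3−2=1
SNF(R) diag = [2, 2] → torsion [2, 2]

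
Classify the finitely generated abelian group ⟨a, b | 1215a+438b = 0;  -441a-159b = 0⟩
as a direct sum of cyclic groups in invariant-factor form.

Answer: M ≅ ℤ/3 ⊕ ℤ/9

Derivation:
rank_ℚ(R)=2; free=2−2=0
SNF(R) diag = [3, 9] → torsion [3, 9]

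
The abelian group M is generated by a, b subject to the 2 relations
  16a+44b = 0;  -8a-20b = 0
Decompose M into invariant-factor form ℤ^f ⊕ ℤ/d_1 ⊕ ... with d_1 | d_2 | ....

rank_ℚ(R)=2; free=2−2=0
SNF(R) diag = [4, 8] → torsion [4, 8]

Answer: M ≅ ℤ/4 ⊕ ℤ/8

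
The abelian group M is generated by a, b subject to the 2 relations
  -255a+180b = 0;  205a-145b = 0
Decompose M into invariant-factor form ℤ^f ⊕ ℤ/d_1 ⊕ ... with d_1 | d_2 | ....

Answer: M ≅ ℤ/5 ⊕ ℤ/15

Derivation:
rank_ℚ(R)=2; free=2−2=0
SNF(R) diag = [5, 15] → torsion [5, 15]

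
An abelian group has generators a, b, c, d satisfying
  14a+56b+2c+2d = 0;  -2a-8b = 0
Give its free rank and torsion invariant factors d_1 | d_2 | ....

rank_ℚ(R)=2; free=4−2=2
SNF(R) diag = [2, 2] → torsion [2, 2]

Answer: M ≅ ℤ^2 ⊕ ℤ/2 ⊕ ℤ/2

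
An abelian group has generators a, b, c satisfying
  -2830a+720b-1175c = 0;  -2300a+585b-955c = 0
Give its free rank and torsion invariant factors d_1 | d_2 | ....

rank_ℚ(R)=2; free=3−2=1
SNF(R) diag = [5, 15] → torsion [5, 15]

Answer: M ≅ ℤ^1 ⊕ ℤ/5 ⊕ ℤ/15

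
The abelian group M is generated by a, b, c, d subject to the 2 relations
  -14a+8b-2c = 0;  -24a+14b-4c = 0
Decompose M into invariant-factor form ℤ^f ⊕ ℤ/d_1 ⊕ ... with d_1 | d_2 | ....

rank_ℚ(R)=2; free=4−2=2
SNF(R) diag = [2, 2] → torsion [2, 2]

Answer: M ≅ ℤ^2 ⊕ ℤ/2 ⊕ ℤ/2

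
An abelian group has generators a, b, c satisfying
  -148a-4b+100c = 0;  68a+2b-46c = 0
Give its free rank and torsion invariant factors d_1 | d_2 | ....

rank_ℚ(R)=2; free=3−2=1
SNF(R) diag = [2, 4] → torsion [2, 4]

Answer: M ≅ ℤ^1 ⊕ ℤ/2 ⊕ ℤ/4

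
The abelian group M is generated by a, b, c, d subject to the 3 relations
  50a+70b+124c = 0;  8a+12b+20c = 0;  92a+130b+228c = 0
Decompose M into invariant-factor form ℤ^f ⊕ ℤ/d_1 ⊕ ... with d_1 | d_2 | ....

Answer: M ≅ ℤ^1 ⊕ ℤ/2 ⊕ ℤ/2 ⊕ ℤ/4

Derivation:
rank_ℚ(R)=3; free=4−3=1
SNF(R) diag = [2, 2, 4] → torsion [2, 2, 4]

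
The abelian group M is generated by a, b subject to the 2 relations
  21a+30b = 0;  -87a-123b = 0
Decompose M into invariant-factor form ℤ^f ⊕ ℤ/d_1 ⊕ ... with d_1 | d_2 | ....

Answer: M ≅ ℤ/3 ⊕ ℤ/9

Derivation:
rank_ℚ(R)=2; free=2−2=0
SNF(R) diag = [3, 9] → torsion [3, 9]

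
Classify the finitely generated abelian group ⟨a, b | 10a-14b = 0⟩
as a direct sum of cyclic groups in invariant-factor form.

Answer: M ≅ ℤ^1 ⊕ ℤ/2

Derivation:
rank_ℚ(R)=1; free=2−1=1
SNF(R) diag = [2] → torsion [2]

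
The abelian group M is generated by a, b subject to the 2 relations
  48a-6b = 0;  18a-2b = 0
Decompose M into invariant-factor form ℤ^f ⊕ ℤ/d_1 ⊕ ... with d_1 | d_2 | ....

rank_ℚ(R)=2; free=2−2=0
SNF(R) diag = [2, 6] → torsion [2, 6]

Answer: M ≅ ℤ/2 ⊕ ℤ/6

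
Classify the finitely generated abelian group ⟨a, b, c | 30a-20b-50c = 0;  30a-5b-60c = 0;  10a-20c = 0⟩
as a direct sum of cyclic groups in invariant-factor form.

rank_ℚ(R)=3; free=3−3=0
SNF(R) diag = [5, 10, 10] → torsion [5, 10, 10]

Answer: M ≅ ℤ/5 ⊕ ℤ/10 ⊕ ℤ/10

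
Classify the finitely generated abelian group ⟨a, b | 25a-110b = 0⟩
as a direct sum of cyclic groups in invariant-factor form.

Answer: M ≅ ℤ^1 ⊕ ℤ/5

Derivation:
rank_ℚ(R)=1; free=2−1=1
SNF(R) diag = [5] → torsion [5]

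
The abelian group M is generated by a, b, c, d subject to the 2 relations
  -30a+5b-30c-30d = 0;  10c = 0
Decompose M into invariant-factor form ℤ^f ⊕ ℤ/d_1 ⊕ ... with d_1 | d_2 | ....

Answer: M ≅ ℤ^2 ⊕ ℤ/5 ⊕ ℤ/10

Derivation:
rank_ℚ(R)=2; free=4−2=2
SNF(R) diag = [5, 10] → torsion [5, 10]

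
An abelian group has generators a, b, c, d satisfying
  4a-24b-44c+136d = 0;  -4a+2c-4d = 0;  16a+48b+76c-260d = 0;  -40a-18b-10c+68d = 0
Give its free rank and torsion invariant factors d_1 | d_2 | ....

rank_ℚ(R)=4; free=4−4=0
SNF(R) diag = [2, 6, 12, 12] → torsion [2, 6, 12, 12]

Answer: M ≅ ℤ/2 ⊕ ℤ/6 ⊕ ℤ/12 ⊕ ℤ/12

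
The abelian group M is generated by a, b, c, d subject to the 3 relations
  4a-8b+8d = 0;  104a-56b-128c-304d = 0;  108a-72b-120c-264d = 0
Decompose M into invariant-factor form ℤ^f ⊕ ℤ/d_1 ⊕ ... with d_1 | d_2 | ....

rank_ℚ(R)=3; free=4−3=1
SNF(R) diag = [4, 8, 24] → torsion [4, 8, 24]

Answer: M ≅ ℤ^1 ⊕ ℤ/4 ⊕ ℤ/8 ⊕ ℤ/24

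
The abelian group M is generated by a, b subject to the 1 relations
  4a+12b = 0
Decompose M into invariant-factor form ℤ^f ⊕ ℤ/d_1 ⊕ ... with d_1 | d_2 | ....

Answer: M ≅ ℤ^1 ⊕ ℤ/4

Derivation:
rank_ℚ(R)=1; free=2−1=1
SNF(R) diag = [4] → torsion [4]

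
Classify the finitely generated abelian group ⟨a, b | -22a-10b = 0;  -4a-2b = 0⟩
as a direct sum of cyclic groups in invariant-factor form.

rank_ℚ(R)=2; free=2−2=0
SNF(R) diag = [2, 2] → torsion [2, 2]

Answer: M ≅ ℤ/2 ⊕ ℤ/2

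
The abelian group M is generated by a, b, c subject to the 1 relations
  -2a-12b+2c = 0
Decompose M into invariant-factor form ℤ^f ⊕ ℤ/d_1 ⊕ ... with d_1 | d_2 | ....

Answer: M ≅ ℤ^2 ⊕ ℤ/2

Derivation:
rank_ℚ(R)=1; free=3−1=2
SNF(R) diag = [2] → torsion [2]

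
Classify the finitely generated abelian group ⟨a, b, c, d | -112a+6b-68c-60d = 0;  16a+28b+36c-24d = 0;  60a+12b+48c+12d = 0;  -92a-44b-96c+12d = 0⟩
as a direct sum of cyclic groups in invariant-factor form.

Answer: M ≅ ℤ/2 ⊕ ℤ/4 ⊕ ℤ/12 ⊕ ℤ/24

Derivation:
rank_ℚ(R)=4; free=4−4=0
SNF(R) diag = [2, 4, 12, 24] → torsion [2, 4, 12, 24]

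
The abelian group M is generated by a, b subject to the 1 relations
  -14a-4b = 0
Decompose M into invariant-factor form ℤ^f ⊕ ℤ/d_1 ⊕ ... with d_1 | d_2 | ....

Answer: M ≅ ℤ^1 ⊕ ℤ/2

Derivation:
rank_ℚ(R)=1; free=2−1=1
SNF(R) diag = [2] → torsion [2]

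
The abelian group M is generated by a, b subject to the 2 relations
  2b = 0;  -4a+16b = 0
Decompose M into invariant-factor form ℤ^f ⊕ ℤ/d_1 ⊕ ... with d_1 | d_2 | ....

rank_ℚ(R)=2; free=2−2=0
SNF(R) diag = [2, 4] → torsion [2, 4]

Answer: M ≅ ℤ/2 ⊕ ℤ/4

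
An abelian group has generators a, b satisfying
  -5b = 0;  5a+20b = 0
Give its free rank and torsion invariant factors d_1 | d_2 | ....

Answer: M ≅ ℤ/5 ⊕ ℤ/5

Derivation:
rank_ℚ(R)=2; free=2−2=0
SNF(R) diag = [5, 5] → torsion [5, 5]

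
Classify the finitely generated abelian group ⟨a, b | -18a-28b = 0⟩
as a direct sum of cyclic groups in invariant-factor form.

rank_ℚ(R)=1; free=2−1=1
SNF(R) diag = [2] → torsion [2]

Answer: M ≅ ℤ^1 ⊕ ℤ/2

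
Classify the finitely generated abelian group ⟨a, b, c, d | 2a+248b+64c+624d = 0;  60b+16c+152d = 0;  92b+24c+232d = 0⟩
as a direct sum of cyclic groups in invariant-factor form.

rank_ℚ(R)=3; free=4−3=1
SNF(R) diag = [2, 4, 8] → torsion [2, 4, 8]

Answer: M ≅ ℤ^1 ⊕ ℤ/2 ⊕ ℤ/4 ⊕ ℤ/8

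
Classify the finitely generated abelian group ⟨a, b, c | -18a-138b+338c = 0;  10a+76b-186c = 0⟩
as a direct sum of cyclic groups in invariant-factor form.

Answer: M ≅ ℤ^1 ⊕ ℤ/2 ⊕ ℤ/2

Derivation:
rank_ℚ(R)=2; free=3−2=1
SNF(R) diag = [2, 2] → torsion [2, 2]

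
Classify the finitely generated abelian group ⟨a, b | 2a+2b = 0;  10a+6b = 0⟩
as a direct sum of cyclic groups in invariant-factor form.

Answer: M ≅ ℤ/2 ⊕ ℤ/4

Derivation:
rank_ℚ(R)=2; free=2−2=0
SNF(R) diag = [2, 4] → torsion [2, 4]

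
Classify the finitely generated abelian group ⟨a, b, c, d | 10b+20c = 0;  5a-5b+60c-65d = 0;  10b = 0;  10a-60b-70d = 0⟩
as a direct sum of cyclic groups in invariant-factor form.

Answer: M ≅ ℤ/5 ⊕ ℤ/10 ⊕ ℤ/20 ⊕ ℤ/60

Derivation:
rank_ℚ(R)=4; free=4−4=0
SNF(R) diag = [5, 10, 20, 60] → torsion [5, 10, 20, 60]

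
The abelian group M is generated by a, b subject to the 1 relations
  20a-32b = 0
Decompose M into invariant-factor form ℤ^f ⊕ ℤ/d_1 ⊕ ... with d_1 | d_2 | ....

Answer: M ≅ ℤ^1 ⊕ ℤ/4

Derivation:
rank_ℚ(R)=1; free=2−1=1
SNF(R) diag = [4] → torsion [4]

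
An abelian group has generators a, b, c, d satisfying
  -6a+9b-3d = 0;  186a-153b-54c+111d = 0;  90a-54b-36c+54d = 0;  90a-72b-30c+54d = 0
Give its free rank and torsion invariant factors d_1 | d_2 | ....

rank_ℚ(R)=4; free=4−4=0
SNF(R) diag = [3, 6, 18, 18] → torsion [3, 6, 18, 18]

Answer: M ≅ ℤ/3 ⊕ ℤ/6 ⊕ ℤ/18 ⊕ ℤ/18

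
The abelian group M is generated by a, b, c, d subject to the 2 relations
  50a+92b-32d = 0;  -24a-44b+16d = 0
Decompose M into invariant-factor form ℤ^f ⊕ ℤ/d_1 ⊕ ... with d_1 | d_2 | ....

Answer: M ≅ ℤ^2 ⊕ ℤ/2 ⊕ ℤ/4

Derivation:
rank_ℚ(R)=2; free=4−2=2
SNF(R) diag = [2, 4] → torsion [2, 4]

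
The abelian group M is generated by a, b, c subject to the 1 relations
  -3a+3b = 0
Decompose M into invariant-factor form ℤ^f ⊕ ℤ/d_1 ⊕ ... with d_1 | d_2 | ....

Answer: M ≅ ℤ^2 ⊕ ℤ/3

Derivation:
rank_ℚ(R)=1; free=3−1=2
SNF(R) diag = [3] → torsion [3]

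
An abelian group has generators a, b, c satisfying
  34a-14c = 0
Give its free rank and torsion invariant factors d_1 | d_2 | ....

rank_ℚ(R)=1; free=3−1=2
SNF(R) diag = [2] → torsion [2]

Answer: M ≅ ℤ^2 ⊕ ℤ/2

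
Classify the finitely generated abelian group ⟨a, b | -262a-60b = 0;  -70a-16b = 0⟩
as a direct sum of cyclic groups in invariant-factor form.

Answer: M ≅ ℤ/2 ⊕ ℤ/4

Derivation:
rank_ℚ(R)=2; free=2−2=0
SNF(R) diag = [2, 4] → torsion [2, 4]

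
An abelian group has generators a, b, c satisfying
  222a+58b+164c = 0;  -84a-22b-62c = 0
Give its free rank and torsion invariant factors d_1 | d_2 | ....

Answer: M ≅ ℤ^1 ⊕ ℤ/2 ⊕ ℤ/6

Derivation:
rank_ℚ(R)=2; free=3−2=1
SNF(R) diag = [2, 6] → torsion [2, 6]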